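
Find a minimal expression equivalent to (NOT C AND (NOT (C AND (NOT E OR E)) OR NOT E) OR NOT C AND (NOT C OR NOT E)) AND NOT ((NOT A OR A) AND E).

NOT C AND NOT E

(NOT C AND (NOT (C AND (NOT E OR E)) OR NOT E) OR NOT C AND (NOT C OR NOT E)) AND NOT ((NOT A OR A) AND E)
= (NOT C AND (NOT C OR NOT E) OR NOT C AND (NOT C OR NOT E)) AND NOT ((NOT A OR A) AND E)   (complement / identity)
= NOT C AND (NOT C OR NOT E) AND NOT ((NOT A OR A) AND E)   (idempotence)
= NOT C AND NOT ((NOT A OR A) AND E)   (absorption)
= NOT C AND NOT E   (complement / identity)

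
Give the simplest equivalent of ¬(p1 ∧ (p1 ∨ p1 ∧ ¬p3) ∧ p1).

¬p1

¬(p1 ∧ (p1 ∨ p1 ∧ ¬p3) ∧ p1)
= ¬(p1 ∧ p1 ∧ p1)   [absorption]
= ¬(p1 ∧ p1)   [idempotence]
= ¬p1   [idempotence]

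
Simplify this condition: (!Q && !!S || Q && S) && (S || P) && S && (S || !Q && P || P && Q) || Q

S || Q

(!Q && !!S || Q && S) && (S || P) && S && (S || !Q && P || P && Q) || Q
= (!Q && S || Q && S) && (S || P) && S && (S || !Q && P || P && Q) || Q
= S && (S || P) && S && (S || !Q && P || P && Q) || Q
= S && (S || P) && S && (S || P) || Q
= S && (S || P) || Q
= S || Q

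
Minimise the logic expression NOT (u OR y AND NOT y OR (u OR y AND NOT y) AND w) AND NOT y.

NOT u AND NOT y

NOT (u OR y AND NOT y OR (u OR y AND NOT y) AND w) AND NOT y
= NOT (u OR y AND NOT y) AND NOT y   (absorption)
= NOT u AND NOT y   (complement / identity)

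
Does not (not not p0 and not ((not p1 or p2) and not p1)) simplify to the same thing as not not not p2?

E1: not (not not p0 and not ((not p1 or p2) and not p1))
    = not (not not p0 and not not p1)   (absorption)
    = not p0 or not p1   (De Morgan)
E2: not not not p2
    = not p2   (double negation)
These differ: at p0=0, p1=0, p2=1, E1 = 1 but E2 = 0.

No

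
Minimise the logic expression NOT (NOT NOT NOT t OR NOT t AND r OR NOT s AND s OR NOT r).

t AND r

NOT (NOT NOT NOT t OR NOT t AND r OR NOT s AND s OR NOT r)
= NOT (NOT NOT NOT t OR NOT t AND r OR NOT r)   — complement / identity
= NOT (NOT t OR NOT t AND r OR NOT r)   — double negation
= NOT (NOT t OR NOT r)   — absorption
= t AND r   — De Morgan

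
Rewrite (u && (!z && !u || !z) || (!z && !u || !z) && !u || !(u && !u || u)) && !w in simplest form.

(!z || !u) && !w

(u && (!z && !u || !z) || (!z && !u || !z) && !u || !(u && !u || u)) && !w
= (u && (!z && !u || !z) || (!z && !u || !z) && !u || !u) && !w
= (!z && !u || !z || !u) && !w
= (!z || !u) && !w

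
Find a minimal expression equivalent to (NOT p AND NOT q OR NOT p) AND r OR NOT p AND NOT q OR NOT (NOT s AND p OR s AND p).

(NOT p AND NOT q OR NOT p) AND r OR NOT p AND NOT q OR NOT (NOT s AND p OR s AND p)
= (NOT p AND NOT q OR NOT p) AND r OR NOT p AND NOT q OR NOT p
= NOT p AND NOT q OR NOT p
= NOT p

NOT p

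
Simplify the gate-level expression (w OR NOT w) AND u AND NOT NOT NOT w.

(w OR NOT w) AND u AND NOT NOT NOT w
= u AND NOT NOT NOT w   (complement / identity)
= u AND NOT w   (double negation)

u AND NOT w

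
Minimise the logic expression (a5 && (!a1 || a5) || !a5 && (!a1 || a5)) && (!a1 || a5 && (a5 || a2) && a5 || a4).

!a1 || a5

(a5 && (!a1 || a5) || !a5 && (!a1 || a5)) && (!a1 || a5 && (a5 || a2) && a5 || a4)
= (!a1 || a5) && (!a1 || a5 && (a5 || a2) && a5 || a4)   [distribution]
= (!a1 || a5) && (!a1 || a5 && a5 || a4)   [absorption]
= (!a1 || a5) && (!a1 || a5 || a4)   [idempotence]
= !a1 || a5   [absorption]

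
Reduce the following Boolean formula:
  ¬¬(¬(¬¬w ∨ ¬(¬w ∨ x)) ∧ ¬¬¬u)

¬¬(¬(¬¬w ∨ ¬(¬w ∨ x)) ∧ ¬¬¬u)
= ¬¬(¬(¬¬w ∨ ¬(¬w ∨ x)) ∧ ¬u)   (double negation)
= ¬(¬¬w ∨ ¬(¬w ∨ x)) ∧ ¬u   (double negation)
= ¬w ∧ (¬w ∨ x) ∧ ¬u   (De Morgan)
= ¬w ∧ ¬u   (absorption)

¬w ∧ ¬u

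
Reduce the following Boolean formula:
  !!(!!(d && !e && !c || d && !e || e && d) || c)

!!(!!(d && !e && !c || d && !e || e && d) || c)
= !!(!!(d && !e || e && d) || c)   (absorption)
= !!(!!d || c)   (distribution)
= !!d || c   (double negation)
= d || c   (double negation)

d || c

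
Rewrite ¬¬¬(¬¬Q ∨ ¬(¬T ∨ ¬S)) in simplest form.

¬Q ∧ (¬T ∨ ¬S)

¬¬¬(¬¬Q ∨ ¬(¬T ∨ ¬S))
= ¬(¬¬Q ∨ ¬(¬T ∨ ¬S))   [double negation]
= ¬Q ∧ (¬T ∨ ¬S)   [De Morgan]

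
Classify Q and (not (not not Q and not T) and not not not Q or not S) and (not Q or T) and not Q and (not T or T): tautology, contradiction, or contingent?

Q and (not (not not Q and not T) and not not not Q or not S) and (not Q or T) and not Q and (not T or T)
= Q and (not (not not Q and not T) and not Q or not S) and (not Q or T) and not Q and (not T or T)   — double negation
= Q and (not (not not Q and not T) and not Q or not S) and (not Q or T) and not Q   — complement / identity
= Q and ((not Q or T) and not Q or not S) and (not Q or T) and not Q   — De Morgan
= Q and (not Q or T) and not Q   — absorption
= Q and not Q   — absorption
= False   — complement

contradiction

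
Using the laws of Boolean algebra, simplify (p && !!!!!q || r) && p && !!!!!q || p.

(p && !!!!!q || r) && p && !!!!!q || p
= p && !!!!!q || p   [absorption]
= p && !!!q || p   [double negation]
= p && !q || p   [double negation]
= p   [absorption]

p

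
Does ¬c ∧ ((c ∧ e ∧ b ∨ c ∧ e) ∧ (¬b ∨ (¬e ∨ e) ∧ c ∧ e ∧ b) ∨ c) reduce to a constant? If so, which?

yes, False

¬c ∧ ((c ∧ e ∧ b ∨ c ∧ e) ∧ (¬b ∨ (¬e ∨ e) ∧ c ∧ e ∧ b) ∨ c)
= ¬c ∧ ((c ∧ e ∧ b ∨ c ∧ e) ∧ (¬b ∨ c ∧ e ∧ b) ∨ c)   [complement / identity]
= ¬c ∧ (c ∧ e ∧ b ∨ c ∧ e ∧ ¬b ∨ c)   [distribution]
= ¬c ∧ (c ∧ e ∨ c)   [distribution]
= ¬c ∧ c   [absorption]
= False   [complement]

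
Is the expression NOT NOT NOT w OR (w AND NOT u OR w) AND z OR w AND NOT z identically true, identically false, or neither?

NOT NOT NOT w OR (w AND NOT u OR w) AND z OR w AND NOT z
= NOT NOT NOT w OR w AND z OR w AND NOT z   (absorption)
= NOT w OR w AND z OR w AND NOT z   (double negation)
= NOT w OR w   (distribution)
= TRUE   (complement)

identically true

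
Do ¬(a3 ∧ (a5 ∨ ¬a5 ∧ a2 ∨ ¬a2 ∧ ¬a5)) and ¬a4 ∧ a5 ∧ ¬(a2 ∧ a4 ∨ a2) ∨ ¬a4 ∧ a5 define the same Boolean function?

No

E1: ¬(a3 ∧ (a5 ∨ ¬a5 ∧ a2 ∨ ¬a2 ∧ ¬a5))
    = ¬(a3 ∧ (a5 ∨ ¬a5))   [distribution]
    = ¬a3   [complement / identity]
E2: ¬a4 ∧ a5 ∧ ¬(a2 ∧ a4 ∨ a2) ∨ ¬a4 ∧ a5
    = ¬a4 ∧ a5 ∧ ¬a2 ∨ ¬a4 ∧ a5   [absorption]
    = ¬a4 ∧ a5   [absorption]
These differ: at a2=0, a3=0, a4=1, a5=1, E1 = 1 but E2 = 0.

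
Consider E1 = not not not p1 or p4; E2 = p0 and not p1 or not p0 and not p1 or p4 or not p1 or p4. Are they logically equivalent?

E1: not not not p1 or p4
    = not p1 or p4   [double negation]
E2: p0 and not p1 or not p0 and not p1 or p4 or not p1 or p4
    = not p1 or p4 or not p1 or p4   [distribution]
    = not p1 or p4   [idempotence]
Both reduce to not p1 or p4, so they are equivalent.

Yes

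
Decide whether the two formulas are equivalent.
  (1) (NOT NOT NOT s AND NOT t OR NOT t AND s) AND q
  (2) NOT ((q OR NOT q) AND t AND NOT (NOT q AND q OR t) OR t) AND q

E1: (NOT NOT NOT s AND NOT t OR NOT t AND s) AND q
    = (NOT s AND NOT t OR NOT t AND s) AND q   (double negation)
    = NOT t AND q   (distribution)
E2: NOT ((q OR NOT q) AND t AND NOT (NOT q AND q OR t) OR t) AND q
    = NOT (t AND NOT (NOT q AND q OR t) OR t) AND q   (complement / identity)
    = NOT (t AND NOT t OR t) AND q   (complement / identity)
    = NOT t AND q   (complement / identity)
Both reduce to NOT t AND q, so they are equivalent.

Yes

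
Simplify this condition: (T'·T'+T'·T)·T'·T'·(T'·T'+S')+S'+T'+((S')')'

(T'·T'+T'·T)·T'·T'·(T'·T'+S')+S'+T'+((S')')'
= (T'·T'+T'·T)·T'·T'+S'+T'+((S')')'   — absorption
= (T'·T'+T'·T)·T'+S'+T'+((S')')'   — idempotence
= T'·T'+S'+T'+((S')')'   — distribution
= T'·T'+S'+T'+S'   — double negation
= T'+S'+T'+S'   — idempotence
= T'+S'   — idempotence

T'+S'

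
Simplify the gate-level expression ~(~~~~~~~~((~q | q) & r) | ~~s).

~r & ~s

~(~~~~~~~~((~q | q) & r) | ~~s)
= ~~~~~~~((~q | q) & r) & ~s
= ~~~~~((~q | q) & r) & ~s
= ~~~~~r & ~s
= ~~~r & ~s
= ~r & ~s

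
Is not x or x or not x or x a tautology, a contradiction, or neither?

tautology

not x or x or not x or x
= not x or x   — idempotence
= True   — complement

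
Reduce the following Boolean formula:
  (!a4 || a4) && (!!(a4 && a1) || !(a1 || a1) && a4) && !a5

(!a4 || a4) && (!!(a4 && a1) || !(a1 || a1) && a4) && !a5
= (!a4 || a4) && (!!(a4 && a1) || !a1 && a4) && !a5
= (!!(a4 && a1) || !a1 && a4) && !a5
= (a4 && a1 || !a1 && a4) && !a5
= a4 && !a5

a4 && !a5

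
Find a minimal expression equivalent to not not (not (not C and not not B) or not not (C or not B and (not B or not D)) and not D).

C or not B

not not (not (not C and not not B) or not not (C or not B and (not B or not D)) and not D)
= not not (not (not C and not not B) or not not (C or not B) and not D)   (absorption)
= not not (not (not C and not not B) or (C or not B) and not D)   (double negation)
= not not (C or not B or (C or not B) and not D)   (De Morgan)
= C or not B or (C or not B) and not D   (double negation)
= C or not B   (absorption)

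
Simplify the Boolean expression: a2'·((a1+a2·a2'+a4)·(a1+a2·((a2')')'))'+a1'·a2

a2'·((a1+a2·a2'+a4)·(a1+a2·((a2')')'))'+a1'·a2
= a2'·((a1+a2·a2'+a4)·(a1+a2·a2'))'+a1'·a2   — double negation
= a2'·(a1+a2·a2')'+a1'·a2   — absorption
= a2'·a1'+a1'·a2   — complement / identity
= a1'   — distribution

a1'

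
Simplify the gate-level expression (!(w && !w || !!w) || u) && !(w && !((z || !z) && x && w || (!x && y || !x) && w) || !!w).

!w

(!(w && !w || !!w) || u) && !(w && !((z || !z) && x && w || (!x && y || !x) && w) || !!w)
= (!(w && !w || !!w) || u) && !(w && !((z || !z) && x && w || !x && w) || !!w)
= (!(w && !w || !!w) || u) && !(w && !(x && w || !x && w) || !!w)
= (!(w && !w || !!w) || u) && !(w && !w || !!w)
= !(w && !w || !!w)
= !!!w
= !w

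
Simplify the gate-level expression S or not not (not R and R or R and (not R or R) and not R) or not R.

S or not not (not R and R or R and (not R or R) and not R) or not R
= S or not not (R and (not R or R) and not R) or not R
= S or not not (R and not R) or not R
= S or R and not R or not R
= S or not R

S or not R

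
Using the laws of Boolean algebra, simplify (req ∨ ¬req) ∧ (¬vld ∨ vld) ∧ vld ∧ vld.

(req ∨ ¬req) ∧ (¬vld ∨ vld) ∧ vld ∧ vld
= (req ∨ ¬req) ∧ (¬vld ∨ vld) ∧ vld
= (¬vld ∨ vld) ∧ vld
= vld

vld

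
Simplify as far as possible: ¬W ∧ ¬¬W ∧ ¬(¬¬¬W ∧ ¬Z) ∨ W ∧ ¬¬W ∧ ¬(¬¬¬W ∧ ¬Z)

W

¬W ∧ ¬¬W ∧ ¬(¬¬¬W ∧ ¬Z) ∨ W ∧ ¬¬W ∧ ¬(¬¬¬W ∧ ¬Z)
= ¬¬W ∧ ¬(¬¬¬W ∧ ¬Z)   [distribution]
= ¬¬W ∧ (¬¬W ∨ Z)   [De Morgan]
= ¬¬W   [absorption]
= W   [double negation]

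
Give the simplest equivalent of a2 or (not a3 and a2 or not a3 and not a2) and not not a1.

a2 or (not a3 and a2 or not a3 and not a2) and not not a1
= a2 or (not a3 and a2 or not a3 and not a2) and a1   — double negation
= a2 or not a3 and a1   — distribution

a2 or not a3 and a1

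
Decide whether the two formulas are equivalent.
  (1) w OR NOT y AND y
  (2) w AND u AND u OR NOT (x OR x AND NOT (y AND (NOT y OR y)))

No

E1: w OR NOT y AND y
    = w   (complement / identity)
E2: w AND u AND u OR NOT (x OR x AND NOT (y AND (NOT y OR y)))
    = w AND u AND u OR NOT (x OR x AND NOT y)   (complement / identity)
    = w AND u OR NOT (x OR x AND NOT y)   (idempotence)
    = w AND u OR NOT x   (absorption)
These differ: at u=1, w=0, x=0, y=0, E1 = 0 but E2 = 1.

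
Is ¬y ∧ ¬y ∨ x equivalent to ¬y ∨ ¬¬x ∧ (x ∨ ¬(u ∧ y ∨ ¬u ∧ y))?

E1: ¬y ∧ ¬y ∨ x
    = ¬y ∨ x   [idempotence]
E2: ¬y ∨ ¬¬x ∧ (x ∨ ¬(u ∧ y ∨ ¬u ∧ y))
    = ¬y ∨ x ∧ (x ∨ ¬(u ∧ y ∨ ¬u ∧ y))   [double negation]
    = ¬y ∨ x ∧ (x ∨ ¬y)   [distribution]
    = ¬y ∨ x   [absorption]
Both reduce to ¬y ∨ x, so they are equivalent.

Yes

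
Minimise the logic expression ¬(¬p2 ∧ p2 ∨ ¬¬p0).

¬p0

¬(¬p2 ∧ p2 ∨ ¬¬p0)
= ¬¬¬p0   [complement / identity]
= ¬p0   [double negation]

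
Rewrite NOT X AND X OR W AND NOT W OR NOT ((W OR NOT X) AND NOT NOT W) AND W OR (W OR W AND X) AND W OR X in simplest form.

NOT X AND X OR W AND NOT W OR NOT ((W OR NOT X) AND NOT NOT W) AND W OR (W OR W AND X) AND W OR X
= NOT X AND X OR W AND NOT W OR NOT ((W OR NOT X) AND W) AND W OR (W OR W AND X) AND W OR X
= NOT X AND X OR W AND NOT W OR NOT W AND W OR (W OR W AND X) AND W OR X
= NOT X AND X OR W AND NOT W OR NOT W AND W OR W AND W OR X
= W AND NOT W OR NOT W AND W OR W AND W OR X
= W AND NOT W OR W AND W OR X
= W OR X

W OR X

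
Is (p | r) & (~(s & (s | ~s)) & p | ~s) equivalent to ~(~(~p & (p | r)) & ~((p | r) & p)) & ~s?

E1: (p | r) & (~(s & (s | ~s)) & p | ~s)
    = (p | r) & (~s & p | ~s)
    = (p | r) & ~s
E2: ~(~(~p & (p | r)) & ~((p | r) & p)) & ~s
    = (~p & (p | r) | (p | r) & p) & ~s
    = (p | r) & ~s
Both reduce to (p | r) & ~s, so they are equivalent.

Yes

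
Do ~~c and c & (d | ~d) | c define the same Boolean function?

Yes

E1: ~~c
    = c   — double negation
E2: c & (d | ~d) | c
    = c | c   — complement / identity
    = c   — idempotence
Both reduce to c, so they are equivalent.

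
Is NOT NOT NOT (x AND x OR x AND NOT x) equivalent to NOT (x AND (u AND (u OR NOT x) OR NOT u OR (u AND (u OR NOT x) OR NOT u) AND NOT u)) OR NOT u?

No

E1: NOT NOT NOT (x AND x OR x AND NOT x)
    = NOT NOT NOT x   — distribution
    = NOT x   — double negation
E2: NOT (x AND (u AND (u OR NOT x) OR NOT u OR (u AND (u OR NOT x) OR NOT u) AND NOT u)) OR NOT u
    = NOT (x AND (u AND (u OR NOT x) OR NOT u)) OR NOT u   — absorption
    = NOT (x AND (u OR NOT u)) OR NOT u   — absorption
    = NOT x OR NOT u   — complement / identity
These differ: at u=0, x=1, E1 = 0 but E2 = 1.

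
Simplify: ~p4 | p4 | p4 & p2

1

~p4 | p4 | p4 & p2
= ~p4 | p4   [absorption]
= 1   [complement]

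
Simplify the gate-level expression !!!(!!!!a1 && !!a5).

!a1 || !a5

!!!(!!!!a1 && !!a5)
= !!!(!!a1 && !!a5)   [double negation]
= !!(!a1 || !a5)   [De Morgan]
= !a1 || !a5   [double negation]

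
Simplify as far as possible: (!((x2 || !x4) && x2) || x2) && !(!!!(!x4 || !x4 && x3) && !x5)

!x4 || x5

(!((x2 || !x4) && x2) || x2) && !(!!!(!x4 || !x4 && x3) && !x5)
= (!x2 || x2) && !(!!!(!x4 || !x4 && x3) && !x5)
= (!x2 || x2) && !(!!!!x4 && !x5)
= !(!!!!x4 && !x5)
= !!!x4 || x5
= !x4 || x5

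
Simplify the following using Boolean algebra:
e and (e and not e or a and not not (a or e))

e and (e and not e or a and not not (a or e))
= e and (e and not e or a and (a or e))   [double negation]
= e and a and (a or e)   [complement / identity]
= e and a   [absorption]

e and a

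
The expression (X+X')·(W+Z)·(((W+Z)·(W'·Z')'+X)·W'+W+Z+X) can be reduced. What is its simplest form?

W+Z

(X+X')·(W+Z)·(((W+Z)·(W'·Z')'+X)·W'+W+Z+X)
= (X+X')·(W+Z)·(((W+Z)·(W+Z)+X)·W'+W+Z+X)   [De Morgan]
= (X+X')·(W+Z)·((W+Z+X)·W'+W+Z+X)   [idempotence]
= (W+Z)·((W+Z+X)·W'+W+Z+X)   [complement / identity]
= (W+Z)·(W+Z+X)   [absorption]
= W+Z   [absorption]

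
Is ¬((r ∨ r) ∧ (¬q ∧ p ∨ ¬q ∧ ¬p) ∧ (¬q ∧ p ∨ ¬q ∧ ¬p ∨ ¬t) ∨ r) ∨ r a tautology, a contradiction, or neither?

tautology

¬((r ∨ r) ∧ (¬q ∧ p ∨ ¬q ∧ ¬p) ∧ (¬q ∧ p ∨ ¬q ∧ ¬p ∨ ¬t) ∨ r) ∨ r
= ¬((r ∨ r) ∧ (¬q ∧ p ∨ ¬q ∧ ¬p) ∨ r) ∨ r
= ¬((r ∨ r) ∧ ¬q ∨ r) ∨ r
= ¬(r ∧ ¬q ∨ r) ∨ r
= ¬r ∨ r
= True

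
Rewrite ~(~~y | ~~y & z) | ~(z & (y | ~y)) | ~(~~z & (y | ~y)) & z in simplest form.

~(~~y | ~~y & z) | ~(z & (y | ~y)) | ~(~~z & (y | ~y)) & z
= ~~~y | ~(z & (y | ~y)) | ~(~~z & (y | ~y)) & z   [absorption]
= ~~~y | ~(z & (y | ~y)) | ~(z & (y | ~y)) & z   [double negation]
= ~~~y | ~(z & (y | ~y))   [absorption]
= ~~~y | ~z   [complement / identity]
= ~y | ~z   [double negation]

~y | ~z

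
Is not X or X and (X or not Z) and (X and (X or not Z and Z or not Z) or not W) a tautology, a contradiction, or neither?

not X or X and (X or not Z) and (X and (X or not Z and Z or not Z) or not W)
= not X or X and (X or not Z) and (X and (X or not Z) or not W)
= not X or X and (X or not Z)
= not X or X
= True

tautology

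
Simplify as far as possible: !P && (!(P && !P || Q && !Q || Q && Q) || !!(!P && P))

!P && (!(P && !P || Q && !Q || Q && Q) || !!(!P && P))
= !P && (!(P && !P || Q && !Q || Q && Q) || !P && P)   (double negation)
= !P && (!(Q && !Q || Q && Q) || !P && P)   (complement / identity)
= !P && !(Q && !Q || Q && Q)   (complement / identity)
= !P && !Q   (distribution)

!P && !Q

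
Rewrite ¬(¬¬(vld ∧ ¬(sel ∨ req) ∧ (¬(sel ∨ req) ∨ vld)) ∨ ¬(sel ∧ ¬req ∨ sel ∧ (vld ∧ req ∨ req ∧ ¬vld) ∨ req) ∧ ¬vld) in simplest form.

¬(¬¬(vld ∧ ¬(sel ∨ req) ∧ (¬(sel ∨ req) ∨ vld)) ∨ ¬(sel ∧ ¬req ∨ sel ∧ (vld ∧ req ∨ req ∧ ¬vld) ∨ req) ∧ ¬vld)
= ¬(¬¬(vld ∧ ¬(sel ∨ req) ∧ (¬(sel ∨ req) ∨ vld)) ∨ ¬(sel ∧ ¬req ∨ sel ∧ req ∨ req) ∧ ¬vld)   (distribution)
= ¬(¬¬(vld ∧ ¬(sel ∨ req)) ∨ ¬(sel ∧ ¬req ∨ sel ∧ req ∨ req) ∧ ¬vld)   (absorption)
= ¬(vld ∧ ¬(sel ∨ req) ∨ ¬(sel ∧ ¬req ∨ sel ∧ req ∨ req) ∧ ¬vld)   (double negation)
= ¬(vld ∧ ¬(sel ∨ req) ∨ ¬(sel ∨ req) ∧ ¬vld)   (distribution)
= ¬¬(sel ∨ req)   (distribution)
= sel ∨ req   (double negation)

sel ∨ req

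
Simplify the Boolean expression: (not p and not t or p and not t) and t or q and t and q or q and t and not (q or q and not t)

q and t

(not p and not t or p and not t) and t or q and t and q or q and t and not (q or q and not t)
= (not p and not t or p and not t) and t or q and t and q or q and t and not q   [absorption]
= not t and t or q and t and q or q and t and not q   [distribution]
= q and t and q or q and t and not q   [complement / identity]
= q and t   [distribution]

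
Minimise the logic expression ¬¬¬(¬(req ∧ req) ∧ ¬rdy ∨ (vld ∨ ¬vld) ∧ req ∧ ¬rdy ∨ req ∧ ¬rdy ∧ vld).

¬¬¬(¬(req ∧ req) ∧ ¬rdy ∨ (vld ∨ ¬vld) ∧ req ∧ ¬rdy ∨ req ∧ ¬rdy ∧ vld)
= ¬¬¬(¬(req ∧ req) ∧ ¬rdy ∨ req ∧ ¬rdy ∨ req ∧ ¬rdy ∧ vld)   [complement / identity]
= ¬¬¬(¬(req ∧ req) ∧ ¬rdy ∨ req ∧ ¬rdy)   [absorption]
= ¬¬¬(¬req ∧ ¬rdy ∨ req ∧ ¬rdy)   [idempotence]
= ¬¬¬¬rdy   [distribution]
= ¬¬rdy   [double negation]
= rdy   [double negation]

rdy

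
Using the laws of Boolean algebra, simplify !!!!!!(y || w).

!!!!!!(y || w)
= !!!!(y || w)
= !!(y || w)
= y || w

y || w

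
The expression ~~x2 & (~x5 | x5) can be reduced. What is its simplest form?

~~x2 & (~x5 | x5)
= x2 & (~x5 | x5)   — double negation
= x2   — complement / identity

x2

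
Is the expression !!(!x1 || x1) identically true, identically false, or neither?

identically true

!!(!x1 || x1)
= !x1 || x1
= true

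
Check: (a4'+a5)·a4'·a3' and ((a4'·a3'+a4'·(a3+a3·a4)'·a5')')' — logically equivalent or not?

E1: (a4'+a5)·a4'·a3'
    = a4'·a3'
E2: ((a4'·a3'+a4'·(a3+a3·a4)'·a5')')'
    = ((a4'·a3'+a4'·a3'·a5')')'
    = ((a4'·a3')')'
    = a4'·a3'
Both reduce to a4'·a3', so they are equivalent.

Yes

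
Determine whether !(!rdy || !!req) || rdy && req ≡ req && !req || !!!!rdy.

Yes

E1: !(!rdy || !!req) || rdy && req
    = rdy && !req || rdy && req
    = rdy
E2: req && !req || !!!!rdy
    = !!!!rdy
    = !!rdy
    = rdy
Both reduce to rdy, so they are equivalent.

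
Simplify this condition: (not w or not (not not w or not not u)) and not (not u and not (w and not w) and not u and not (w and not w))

(not w or not (not not w or not not u)) and not (not u and not (w and not w) and not u and not (w and not w))
= (not w or not w and not u) and not (not u and not (w and not w) and not u and not (w and not w))
= not w and not (not u and not (w and not w) and not u and not (w and not w))
= not w and not (not u and not (w and not w))
= not w and (u or w and not w)
= not w and u

not w and u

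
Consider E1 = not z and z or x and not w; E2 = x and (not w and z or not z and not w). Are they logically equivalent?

Yes

E1: not z and z or x and not w
    = x and not w   — complement / identity
E2: x and (not w and z or not z and not w)
    = x and not w   — distribution
Both reduce to x and not w, so they are equivalent.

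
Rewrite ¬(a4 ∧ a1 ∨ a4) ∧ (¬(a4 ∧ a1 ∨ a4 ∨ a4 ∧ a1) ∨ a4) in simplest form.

¬(a4 ∧ a1 ∨ a4) ∧ (¬(a4 ∧ a1 ∨ a4 ∨ a4 ∧ a1) ∨ a4)
= ¬(a4 ∧ a1 ∨ a4) ∧ (¬(a4 ∧ a1 ∨ a4) ∨ a4)   (absorption)
= ¬(a4 ∧ a1 ∨ a4)   (absorption)
= ¬a4   (absorption)

¬a4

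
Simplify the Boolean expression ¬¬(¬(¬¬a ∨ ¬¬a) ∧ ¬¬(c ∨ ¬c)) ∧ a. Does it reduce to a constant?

False

¬¬(¬(¬¬a ∨ ¬¬a) ∧ ¬¬(c ∨ ¬c)) ∧ a
= ¬¬(¬¬¬a ∧ ¬¬(c ∨ ¬c)) ∧ a   — idempotence
= ¬(¬¬a ∨ ¬(c ∨ ¬c)) ∧ a   — De Morgan
= ¬a ∧ (c ∨ ¬c) ∧ a   — De Morgan
= ¬a ∧ a   — complement / identity
= False   — complement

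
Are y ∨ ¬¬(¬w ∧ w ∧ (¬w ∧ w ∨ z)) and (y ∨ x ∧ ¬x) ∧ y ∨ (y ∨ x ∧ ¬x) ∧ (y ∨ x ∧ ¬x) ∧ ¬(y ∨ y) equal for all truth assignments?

E1: y ∨ ¬¬(¬w ∧ w ∧ (¬w ∧ w ∨ z))
    = y ∨ ¬w ∧ w ∧ (¬w ∧ w ∨ z)
    = y ∨ ¬w ∧ w
    = y
E2: (y ∨ x ∧ ¬x) ∧ y ∨ (y ∨ x ∧ ¬x) ∧ (y ∨ x ∧ ¬x) ∧ ¬(y ∨ y)
    = (y ∨ x ∧ ¬x) ∧ y ∨ (y ∨ x ∧ ¬x) ∧ ¬(y ∨ y)
    = (y ∨ x ∧ ¬x) ∧ y ∨ (y ∨ x ∧ ¬x) ∧ ¬y
    = y ∨ x ∧ ¬x
    = y
Both reduce to y, so they are equivalent.

Yes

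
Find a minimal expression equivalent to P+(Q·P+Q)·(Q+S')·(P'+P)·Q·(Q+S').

P+Q

P+(Q·P+Q)·(Q+S')·(P'+P)·Q·(Q+S')
= P+Q·(Q+S')·(P'+P)·Q·(Q+S')   — absorption
= P+Q·(Q+S')·Q·(Q+S')   — complement / identity
= P+Q·(Q+S')   — idempotence
= P+Q   — absorption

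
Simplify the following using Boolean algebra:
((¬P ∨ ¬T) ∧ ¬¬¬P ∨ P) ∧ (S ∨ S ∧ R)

S

((¬P ∨ ¬T) ∧ ¬¬¬P ∨ P) ∧ (S ∨ S ∧ R)
= ((¬P ∨ ¬T) ∧ ¬P ∨ P) ∧ (S ∨ S ∧ R)   [double negation]
= (¬P ∨ P) ∧ (S ∨ S ∧ R)   [absorption]
= (¬P ∨ P) ∧ S   [absorption]
= S   [complement / identity]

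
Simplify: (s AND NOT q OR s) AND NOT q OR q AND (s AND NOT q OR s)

(s AND NOT q OR s) AND NOT q OR q AND (s AND NOT q OR s)
= s AND NOT q OR s   (distribution)
= s   (absorption)

s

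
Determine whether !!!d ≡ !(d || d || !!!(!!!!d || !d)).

E1: !!!d
    = !d   [double negation]
E2: !(d || d || !!!(!!!!d || !d))
    = !(d || d || !!!(!!d || !d))   [double negation]
    = !(d || d || !!(!d && d))   [De Morgan]
    = !(d || d || !d && d)   [double negation]
    = !(d || d)   [complement / identity]
    = !d   [idempotence]
Both reduce to !d, so they are equivalent.

Yes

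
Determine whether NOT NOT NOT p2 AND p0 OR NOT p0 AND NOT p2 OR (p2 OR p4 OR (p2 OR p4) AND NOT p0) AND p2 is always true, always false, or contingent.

always true

NOT NOT NOT p2 AND p0 OR NOT p0 AND NOT p2 OR (p2 OR p4 OR (p2 OR p4) AND NOT p0) AND p2
= NOT p2 AND p0 OR NOT p0 AND NOT p2 OR (p2 OR p4 OR (p2 OR p4) AND NOT p0) AND p2   — double negation
= NOT p2 AND p0 OR NOT p0 AND NOT p2 OR (p2 OR p4) AND p2   — absorption
= NOT p2 OR (p2 OR p4) AND p2   — distribution
= NOT p2 OR p2   — absorption
= TRUE   — complement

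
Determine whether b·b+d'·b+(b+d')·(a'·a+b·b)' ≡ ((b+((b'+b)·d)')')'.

E1: b·b+d'·b+(b+d')·(a'·a+b·b)'
    = (b+d')·b+(b+d')·(a'·a+b·b)'
    = (b+d')·b+(b+d')·(a'·a+b)'
    = (b+d')·b+(b+d')·b'
    = b+d'
E2: ((b+((b'+b)·d)')')'
    = ((b+d')')'
    = b+d'
Both reduce to b+d', so they are equivalent.

Yes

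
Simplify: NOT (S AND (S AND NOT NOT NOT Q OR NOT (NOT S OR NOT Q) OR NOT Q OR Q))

NOT (S AND (S AND NOT NOT NOT Q OR NOT (NOT S OR NOT Q) OR NOT Q OR Q))
= NOT (S AND (S AND NOT NOT NOT Q OR S AND Q OR NOT Q OR Q))   — De Morgan
= NOT (S AND ((NOT NOT NOT Q OR Q) AND S OR NOT Q OR Q))   — distribution
= NOT (S AND ((NOT Q OR Q) AND S OR NOT Q OR Q))   — double negation
= NOT (S AND (NOT Q OR Q))   — absorption
= NOT S   — complement / identity

NOT S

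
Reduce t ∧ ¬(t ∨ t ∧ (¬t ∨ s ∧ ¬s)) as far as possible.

t ∧ ¬(t ∨ t ∧ (¬t ∨ s ∧ ¬s))
= t ∧ ¬(t ∨ t ∧ ¬t)   [complement / identity]
= t ∧ ¬t   [complement / identity]
= False   [complement]

False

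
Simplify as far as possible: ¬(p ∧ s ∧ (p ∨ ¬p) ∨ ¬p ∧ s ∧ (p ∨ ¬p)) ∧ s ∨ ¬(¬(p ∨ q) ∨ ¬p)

¬(p ∧ s ∧ (p ∨ ¬p) ∨ ¬p ∧ s ∧ (p ∨ ¬p)) ∧ s ∨ ¬(¬(p ∨ q) ∨ ¬p)
= ¬(s ∧ (p ∨ ¬p)) ∧ s ∨ ¬(¬(p ∨ q) ∨ ¬p)
= ¬(s ∧ (p ∨ ¬p)) ∧ s ∨ (p ∨ q) ∧ p
= ¬s ∧ s ∨ (p ∨ q) ∧ p
= (p ∨ q) ∧ p
= p

p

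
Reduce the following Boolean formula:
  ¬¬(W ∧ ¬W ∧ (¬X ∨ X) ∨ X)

X

¬¬(W ∧ ¬W ∧ (¬X ∨ X) ∨ X)
= ¬¬(W ∧ ¬W ∨ X)   (complement / identity)
= ¬¬X   (complement / identity)
= X   (double negation)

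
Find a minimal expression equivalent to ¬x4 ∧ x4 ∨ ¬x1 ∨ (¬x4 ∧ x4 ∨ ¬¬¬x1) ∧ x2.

¬x4 ∧ x4 ∨ ¬x1 ∨ (¬x4 ∧ x4 ∨ ¬¬¬x1) ∧ x2
= ¬x4 ∧ x4 ∨ ¬x1 ∨ (¬x4 ∧ x4 ∨ ¬x1) ∧ x2   [double negation]
= ¬x4 ∧ x4 ∨ ¬x1   [absorption]
= ¬x1   [complement / identity]

¬x1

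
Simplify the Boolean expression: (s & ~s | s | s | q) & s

(s & ~s | s | s | q) & s
= (s & ~s | s | q) & s   [idempotence]
= (s | q) & s   [complement / identity]
= s   [absorption]

s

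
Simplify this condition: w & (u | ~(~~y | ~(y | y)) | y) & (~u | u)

w & (u | y)

w & (u | ~(~~y | ~(y | y)) | y) & (~u | u)
= w & (u | ~(~~y | ~y) | y) & (~u | u)   [idempotence]
= w & (u | ~(~~y | ~y) | y)   [complement / identity]
= w & (u | ~y & y | y)   [De Morgan]
= w & (u | y)   [complement / identity]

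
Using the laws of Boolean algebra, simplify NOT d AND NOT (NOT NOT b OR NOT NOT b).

NOT d AND NOT (NOT NOT b OR NOT NOT b)
= NOT d AND NOT b AND NOT b   — De Morgan
= NOT d AND NOT b   — idempotence

NOT d AND NOT b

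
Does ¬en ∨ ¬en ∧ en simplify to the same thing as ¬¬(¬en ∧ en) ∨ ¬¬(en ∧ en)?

No

E1: ¬en ∨ ¬en ∧ en
    = ¬en   [complement / identity]
E2: ¬¬(¬en ∧ en) ∨ ¬¬(en ∧ en)
    = ¬¬(¬en ∧ en) ∨ en ∧ en   [double negation]
    = ¬en ∧ en ∨ en ∧ en   [double negation]
    = en   [distribution]
These differ: at en=0, E1 = 1 but E2 = 0.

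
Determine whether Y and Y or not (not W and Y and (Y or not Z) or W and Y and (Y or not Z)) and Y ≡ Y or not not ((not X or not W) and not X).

No

E1: Y and Y or not (not W and Y and (Y or not Z) or W and Y and (Y or not Z)) and Y
    = Y and Y or not (Y and (Y or not Z)) and Y   — distribution
    = Y and Y or not Y and Y   — absorption
    = Y   — distribution
E2: Y or not not ((not X or not W) and not X)
    = Y or not not not X   — absorption
    = Y or not X   — double negation
These differ: at W=0, X=0, Y=0, Z=0, E1 = 0 but E2 = 1.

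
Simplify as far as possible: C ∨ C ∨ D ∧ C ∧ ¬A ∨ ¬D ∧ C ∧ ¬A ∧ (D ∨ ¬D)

C ∨ C ∨ D ∧ C ∧ ¬A ∨ ¬D ∧ C ∧ ¬A ∧ (D ∨ ¬D)
= C ∨ C ∨ D ∧ C ∧ ¬A ∨ ¬D ∧ C ∧ ¬A   [complement / identity]
= C ∨ C ∨ C ∧ ¬A   [distribution]
= C ∨ C ∧ ¬A   [idempotence]
= C   [absorption]

C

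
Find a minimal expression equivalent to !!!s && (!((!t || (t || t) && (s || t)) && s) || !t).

!!!s && (!((!t || (t || t) && (s || t)) && s) || !t)
= !!!s && (!((!t || t || t && s) && s) || !t)   [distribution]
= !s && (!((!t || t || t && s) && s) || !t)   [double negation]
= !s && (!((!t || t) && s) || !t)   [absorption]
= !s && (!s || !t)   [complement / identity]
= !s   [absorption]

!s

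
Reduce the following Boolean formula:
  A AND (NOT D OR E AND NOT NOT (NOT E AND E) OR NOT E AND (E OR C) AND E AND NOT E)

A AND NOT D

A AND (NOT D OR E AND NOT NOT (NOT E AND E) OR NOT E AND (E OR C) AND E AND NOT E)
= A AND (NOT D OR E AND NOT E AND E OR NOT E AND (E OR C) AND E AND NOT E)
= A AND (NOT D OR E AND NOT E AND E OR NOT E AND E AND NOT E)
= A AND (NOT D OR NOT E AND E)
= A AND NOT D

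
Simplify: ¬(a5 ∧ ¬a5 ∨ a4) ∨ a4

¬(a5 ∧ ¬a5 ∨ a4) ∨ a4
= ¬a4 ∨ a4
= True

True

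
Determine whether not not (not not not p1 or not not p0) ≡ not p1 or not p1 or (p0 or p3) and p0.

Yes

E1: not not (not not not p1 or not not p0)
    = not (not not p1 and not p0)   — De Morgan
    = not p1 or p0   — De Morgan
E2: not p1 or not p1 or (p0 or p3) and p0
    = not p1 or not p1 or p0   — absorption
    = not p1 or p0   — idempotence
Both reduce to not p1 or p0, so they are equivalent.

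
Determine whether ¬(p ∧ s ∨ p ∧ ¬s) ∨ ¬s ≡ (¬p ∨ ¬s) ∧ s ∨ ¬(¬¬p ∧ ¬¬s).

E1: ¬(p ∧ s ∨ p ∧ ¬s) ∨ ¬s
    = ¬p ∨ ¬s   [distribution]
E2: (¬p ∨ ¬s) ∧ s ∨ ¬(¬¬p ∧ ¬¬s)
    = (¬p ∨ ¬s) ∧ s ∨ ¬p ∨ ¬s   [De Morgan]
    = ¬p ∨ ¬s   [absorption]
Both reduce to ¬p ∨ ¬s, so they are equivalent.

Yes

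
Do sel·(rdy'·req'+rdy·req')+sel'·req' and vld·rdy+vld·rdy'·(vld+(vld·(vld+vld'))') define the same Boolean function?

No

E1: sel·(rdy'·req'+rdy·req')+sel'·req'
    = sel·req'+sel'·req'   (distribution)
    = req'   (distribution)
E2: vld·rdy+vld·rdy'·(vld+(vld·(vld+vld'))')
    = vld·rdy+vld·rdy'·(vld+vld')   (complement / identity)
    = vld·rdy+vld·rdy'   (complement / identity)
    = vld   (distribution)
These differ: at rdy=1, req=1, sel=0, vld=1, E1 = 0 but E2 = 1.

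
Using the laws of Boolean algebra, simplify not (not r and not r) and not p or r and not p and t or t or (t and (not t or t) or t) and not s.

not (not r and not r) and not p or r and not p and t or t or (t and (not t or t) or t) and not s
= (r or r) and not p or r and not p and t or t or (t and (not t or t) or t) and not s   [De Morgan]
= r and not p or r and not p and t or t or (t and (not t or t) or t) and not s   [idempotence]
= r and not p or r and not p and t or t or (t or t) and not s   [complement / identity]
= r and not p or t or (t or t) and not s   [absorption]
= r and not p or t or t and not s   [idempotence]
= r and not p or t   [absorption]

r and not p or t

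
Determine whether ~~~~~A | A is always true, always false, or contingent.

~~~~~A | A
= ~~~A | A   [double negation]
= ~A | A   [double negation]
= 1   [complement]

always true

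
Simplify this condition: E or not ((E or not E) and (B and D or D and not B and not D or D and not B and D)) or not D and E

E or not D

E or not ((E or not E) and (B and D or D and not B and not D or D and not B and D)) or not D and E
= E or not (B and D or D and not B and not D or D and not B and D) or not D and E   [complement / identity]
= E or not (B and D or D and not B) or not D and E   [distribution]
= E or not D or not D and E   [distribution]
= E or not D   [absorption]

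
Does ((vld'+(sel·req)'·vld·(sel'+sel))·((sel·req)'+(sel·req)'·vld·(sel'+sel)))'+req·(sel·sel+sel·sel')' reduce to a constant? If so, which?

((vld'+(sel·req)'·vld·(sel'+sel))·((sel·req)'+(sel·req)'·vld·(sel'+sel)))'+req·(sel·sel+sel·sel')'
= ((vld'+(sel·req)'·vld·(sel'+sel))·((sel·req)'+(sel·req)'·vld·(sel'+sel)))'+req·sel'   — distribution
= (vld'·(sel·req)'+(sel·req)'·vld·(sel'+sel))'+req·sel'   — distribution
= (vld'·(sel·req)'+(sel·req)'·vld)'+req·sel'   — complement / identity
= ((sel·req)')'+req·sel'   — distribution
= sel·req+req·sel'   — double negation
= req   — distribution
This depends on req, so it is not a constant.

no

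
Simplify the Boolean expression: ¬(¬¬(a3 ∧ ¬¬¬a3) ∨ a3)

¬a3

¬(¬¬(a3 ∧ ¬¬¬a3) ∨ a3)
= ¬(¬¬(a3 ∧ ¬a3) ∨ a3)   [double negation]
= ¬(a3 ∧ ¬a3 ∨ a3)   [double negation]
= ¬a3   [complement / identity]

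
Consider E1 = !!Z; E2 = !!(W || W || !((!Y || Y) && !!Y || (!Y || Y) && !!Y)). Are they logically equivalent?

No

E1: !!Z
    = Z
E2: !!(W || W || !((!Y || Y) && !!Y || (!Y || Y) && !!Y))
    = W || W || !((!Y || Y) && !!Y || (!Y || Y) && !!Y)
    = W || W || !((!Y || Y) && !!Y)
    = W || W || !!!Y
    = W || !!!Y
    = W || !Y
These differ: at W=1, Y=0, Z=0, E1 = 0 but E2 = 1.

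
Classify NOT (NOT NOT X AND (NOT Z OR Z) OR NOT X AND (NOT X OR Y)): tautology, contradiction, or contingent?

NOT (NOT NOT X AND (NOT Z OR Z) OR NOT X AND (NOT X OR Y))
= NOT (NOT NOT X AND (NOT Z OR Z) OR NOT X)   — absorption
= NOT (NOT NOT X OR NOT X)   — complement / identity
= NOT X AND X   — De Morgan
= FALSE   — complement

contradiction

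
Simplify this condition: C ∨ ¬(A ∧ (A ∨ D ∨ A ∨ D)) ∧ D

C ∨ ¬A ∧ D

C ∨ ¬(A ∧ (A ∨ D ∨ A ∨ D)) ∧ D
= C ∨ ¬(A ∧ (A ∨ D)) ∧ D   [idempotence]
= C ∨ ¬A ∧ D   [absorption]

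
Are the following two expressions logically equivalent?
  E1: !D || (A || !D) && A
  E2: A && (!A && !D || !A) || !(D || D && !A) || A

E1: !D || (A || !D) && A
    = !D || A
E2: A && (!A && !D || !A) || !(D || D && !A) || A
    = A && !A || !(D || D && !A) || A
    = !(D || D && !A) || A
    = !D || A
Both reduce to !D || A, so they are equivalent.

Yes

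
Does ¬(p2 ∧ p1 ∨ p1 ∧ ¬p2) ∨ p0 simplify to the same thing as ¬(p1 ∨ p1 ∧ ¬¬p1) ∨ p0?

E1: ¬(p2 ∧ p1 ∨ p1 ∧ ¬p2) ∨ p0
    = ¬p1 ∨ p0   [distribution]
E2: ¬(p1 ∨ p1 ∧ ¬¬p1) ∨ p0
    = ¬(p1 ∨ p1 ∧ p1) ∨ p0   [double negation]
    = ¬(p1 ∨ p1) ∨ p0   [idempotence]
    = ¬p1 ∨ p0   [idempotence]
Both reduce to ¬p1 ∨ p0, so they are equivalent.

Yes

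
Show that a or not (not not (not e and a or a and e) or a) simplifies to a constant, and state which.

True

a or not (not not (not e and a or a and e) or a)
= a or not (not not a or a)   [distribution]
= a or not (a or a)   [double negation]
= a or not a   [idempotence]
= True   [complement]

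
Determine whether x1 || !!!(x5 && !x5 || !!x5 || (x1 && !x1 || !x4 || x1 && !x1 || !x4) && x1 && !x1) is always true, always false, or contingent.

x1 || !!!(x5 && !x5 || !!x5 || (x1 && !x1 || !x4 || x1 && !x1 || !x4) && x1 && !x1)
= x1 || !!!(x5 && !x5 || !!x5 || (x1 && !x1 || !x4) && x1 && !x1)   [idempotence]
= x1 || !!!(x5 && !x5 || !!x5 || x1 && !x1)   [absorption]
= x1 || !!!(!!x5 || x1 && !x1)   [complement / identity]
= x1 || !!!!!x5   [complement / identity]
= x1 || !!!x5   [double negation]
= x1 || !x5   [double negation]
This depends on x1, x5, so it is not a constant.

contingent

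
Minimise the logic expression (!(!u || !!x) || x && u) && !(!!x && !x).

u

(!(!u || !!x) || x && u) && !(!!x && !x)
= (!(!u || !!x) || x && u) && (!x || x)   — De Morgan
= (u && !x || x && u) && (!x || x)   — De Morgan
= u && (!x || x)   — distribution
= u   — complement / identity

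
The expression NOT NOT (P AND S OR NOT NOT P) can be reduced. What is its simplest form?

P

NOT NOT (P AND S OR NOT NOT P)
= NOT NOT (P AND S OR P)   (double negation)
= NOT NOT P   (absorption)
= P   (double negation)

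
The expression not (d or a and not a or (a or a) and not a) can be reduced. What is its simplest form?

not (d or a and not a or (a or a) and not a)
= not (d or a and not a or a and not a)
= not (d or a and not a)
= not d

not d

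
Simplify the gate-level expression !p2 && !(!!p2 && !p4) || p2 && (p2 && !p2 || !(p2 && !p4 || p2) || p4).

!p2 || p4

!p2 && !(!!p2 && !p4) || p2 && (p2 && !p2 || !(p2 && !p4 || p2) || p4)
= !p2 && !(!!p2 && !p4) || p2 && (p2 && !p2 || !p2 || p4)   — absorption
= !p2 && (!p2 || p4) || p2 && (p2 && !p2 || !p2 || p4)   — De Morgan
= !p2 && (!p2 || p4) || p2 && (!p2 || p4)   — complement / identity
= (!p2 || p2) && (!p2 || p4)   — distribution
= !p2 || p4   — complement / identity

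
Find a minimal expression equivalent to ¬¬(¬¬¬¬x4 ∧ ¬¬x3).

¬¬(¬¬¬¬x4 ∧ ¬¬x3)
= ¬¬(¬¬x4 ∧ ¬¬x3)   (double negation)
= ¬(¬x4 ∨ ¬x3)   (De Morgan)
= x4 ∧ x3   (De Morgan)

x4 ∧ x3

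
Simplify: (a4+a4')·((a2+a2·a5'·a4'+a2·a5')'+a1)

(a4+a4')·((a2+a2·a5'·a4'+a2·a5')'+a1)
= (a2+a2·a5'·a4'+a2·a5')'+a1
= (a2+a2·a5')'+a1
= a2'+a1

a2'+a1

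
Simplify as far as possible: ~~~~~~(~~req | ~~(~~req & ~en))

~~~~~~(~~req | ~~(~~req & ~en))
= ~~~~~~(~~req | ~~req & ~en)
= ~~~~(~~req | ~~req & ~en)
= ~~(~~req | ~~req & ~en)
= ~~req | ~~req & ~en
= ~~req
= req

req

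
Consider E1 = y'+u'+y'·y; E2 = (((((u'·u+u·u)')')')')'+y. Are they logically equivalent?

E1: y'+u'+y'·y
    = y'+u'   (complement / identity)
E2: (((((u'·u+u·u)')')')')'+y
    = (((u'·u+u·u)')')'+y   (double negation)
    = (u'·u+u·u)'+y   (double negation)
    = u'+y   (distribution)
These differ: at u=1, y=1, E1 = 0 but E2 = 1.

No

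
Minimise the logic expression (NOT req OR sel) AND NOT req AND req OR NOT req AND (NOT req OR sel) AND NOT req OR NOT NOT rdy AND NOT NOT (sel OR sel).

NOT req OR rdy AND sel

(NOT req OR sel) AND NOT req AND req OR NOT req AND (NOT req OR sel) AND NOT req OR NOT NOT rdy AND NOT NOT (sel OR sel)
= (NOT req OR sel) AND NOT req AND req OR NOT req AND (NOT req OR sel) AND NOT req OR NOT NOT rdy AND NOT NOT sel   [idempotence]
= (NOT req OR sel) AND NOT req OR NOT NOT rdy AND NOT NOT sel   [distribution]
= NOT req OR NOT NOT rdy AND NOT NOT sel   [absorption]
= NOT req OR NOT NOT rdy AND sel   [double negation]
= NOT req OR rdy AND sel   [double negation]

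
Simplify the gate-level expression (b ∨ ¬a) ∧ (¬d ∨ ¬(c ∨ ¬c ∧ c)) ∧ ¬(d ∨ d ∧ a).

(b ∨ ¬a) ∧ (¬d ∨ ¬(c ∨ ¬c ∧ c)) ∧ ¬(d ∨ d ∧ a)
= (b ∨ ¬a) ∧ (¬d ∨ ¬c) ∧ ¬(d ∨ d ∧ a)   [complement / identity]
= (b ∨ ¬a) ∧ (¬d ∨ ¬c) ∧ ¬d   [absorption]
= (b ∨ ¬a) ∧ ¬d   [absorption]

(b ∨ ¬a) ∧ ¬d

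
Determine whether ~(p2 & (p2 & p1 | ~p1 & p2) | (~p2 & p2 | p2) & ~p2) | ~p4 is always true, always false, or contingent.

contingent

~(p2 & (p2 & p1 | ~p1 & p2) | (~p2 & p2 | p2) & ~p2) | ~p4
= ~(p2 & (p2 & p1 | ~p1 & p2) | p2 & ~p2) | ~p4   [complement / identity]
= ~(p2 & p2 | p2 & ~p2) | ~p4   [distribution]
= ~p2 | ~p4   [distribution]
This depends on p2, p4, so it is not a constant.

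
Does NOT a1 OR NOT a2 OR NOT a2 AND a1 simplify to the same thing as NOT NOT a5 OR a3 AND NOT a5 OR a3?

E1: NOT a1 OR NOT a2 OR NOT a2 AND a1
    = NOT a1 OR NOT a2   (absorption)
E2: NOT NOT a5 OR a3 AND NOT a5 OR a3
    = NOT NOT a5 OR a3   (absorption)
    = a5 OR a3   (double negation)
These differ: at a1=0, a2=1, a3=0, a5=0, E1 = 1 but E2 = 0.

No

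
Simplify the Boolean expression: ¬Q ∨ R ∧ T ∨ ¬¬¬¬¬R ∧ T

¬Q ∨ T

¬Q ∨ R ∧ T ∨ ¬¬¬¬¬R ∧ T
= ¬Q ∨ R ∧ T ∨ ¬¬¬R ∧ T   [double negation]
= ¬Q ∨ R ∧ T ∨ ¬R ∧ T   [double negation]
= ¬Q ∨ T   [distribution]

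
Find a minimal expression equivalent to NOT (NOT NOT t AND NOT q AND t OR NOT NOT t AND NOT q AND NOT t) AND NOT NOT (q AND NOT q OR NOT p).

(NOT t OR q) AND NOT p

NOT (NOT NOT t AND NOT q AND t OR NOT NOT t AND NOT q AND NOT t) AND NOT NOT (q AND NOT q OR NOT p)
= NOT (NOT NOT t AND NOT q) AND NOT NOT (q AND NOT q OR NOT p)   [distribution]
= (NOT t OR q) AND NOT NOT (q AND NOT q OR NOT p)   [De Morgan]
= (NOT t OR q) AND NOT NOT NOT p   [complement / identity]
= (NOT t OR q) AND NOT p   [double negation]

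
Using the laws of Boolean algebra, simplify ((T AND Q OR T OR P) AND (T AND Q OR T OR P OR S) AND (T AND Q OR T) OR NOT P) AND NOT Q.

(T OR NOT P) AND NOT Q

((T AND Q OR T OR P) AND (T AND Q OR T OR P OR S) AND (T AND Q OR T) OR NOT P) AND NOT Q
= ((T AND Q OR T OR P) AND (T AND Q OR T) OR NOT P) AND NOT Q   — absorption
= (T AND Q OR T OR NOT P) AND NOT Q   — absorption
= (T OR NOT P) AND NOT Q   — absorption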